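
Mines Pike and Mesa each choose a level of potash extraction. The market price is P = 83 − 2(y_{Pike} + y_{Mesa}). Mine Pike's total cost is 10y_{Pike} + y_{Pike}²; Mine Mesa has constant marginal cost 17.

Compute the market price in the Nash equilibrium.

42

Mine Pike's profit: π = y_{Pike}(83 − 2(y_{Pike} + y_{Mesa})) − 10y_{Pike} − y_{Pike}².
∂π/∂y_{Pike} = 73 − 6y_{Pike} − 2y_{Mesa} = 0, so y_{Pike} = 73/6 − (1/3)y_{Mesa}.
For Mesa: ∂π/∂y_{Mesa} = 66 − 4y_{Mesa} − 2y_{Pike} = 0 ⇒ y_{Mesa} = 16.5 − 0.5y_{Pike}.
Plugging y_{Mesa} into Pike's best response: y_{Pike} = 73/6 − (1/3)(16.5 − 0.5y_{Pike}) ⇒ (5/6)y_{Pike} = 20/3, so y_{Pike} = 8.
Then y_{Mesa} = 16.5 − 0.5·8 = 12.5.
Equilibrium price: P = 83 − 2·20.5 = 42.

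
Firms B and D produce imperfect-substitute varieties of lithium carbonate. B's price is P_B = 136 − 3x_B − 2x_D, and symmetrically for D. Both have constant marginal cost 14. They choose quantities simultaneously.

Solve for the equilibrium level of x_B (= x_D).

Firm B's profit: π = x_B(136 − 3x_B − 2x_D) − 14x_B.
∂π/∂x_B = 122 − 6x_B − 2x_D = 0 ⇒ x_B = 61/3 − (1/3)x_D.
The game is symmetric, so in equilibrium x_D = x_B: the reaction function gives (4/3)x_B = 61/3, hence x_B = 15.25.

15.25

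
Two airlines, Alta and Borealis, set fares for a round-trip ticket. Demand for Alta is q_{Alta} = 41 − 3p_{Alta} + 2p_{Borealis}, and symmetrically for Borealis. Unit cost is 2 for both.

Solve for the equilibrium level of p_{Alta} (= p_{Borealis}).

11.75

Alta's profit: π = (p_{Alta} − 2)(41 − 3p_{Alta} + 2p_{Borealis}).
∂π/∂p_{Alta} = 47 − 6p_{Alta} + 2p_{Borealis} = 0 ⇒ p_{Alta} = 47/6 + (1/3)p_{Borealis}.
The game is symmetric, so in equilibrium p_{Borealis} = p_{Alta}: the reaction function gives (2/3)p_{Alta} = 47/6, hence p_{Alta} = 11.75.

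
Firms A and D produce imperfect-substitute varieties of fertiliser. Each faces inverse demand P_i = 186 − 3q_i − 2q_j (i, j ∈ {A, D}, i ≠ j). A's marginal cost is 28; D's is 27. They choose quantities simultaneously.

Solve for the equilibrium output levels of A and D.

Firm A's profit: π = q_A(186 − 3q_A − 2q_D) − 28q_A.
∂π/∂q_A = 158 − 6q_A − 2q_D = 0 ⇒ q_A = 79/3 − (1/3)q_D.
Similarly q_D = 26.5 − (1/3)q_A.
Substituting the second reaction function into the first: q_A = 79/3 − (1/3)(26.5 − (1/3)q_A), which gives (8/9)q_A = 17.5 ⇒ q_A = 19.6875.
Then q_D = 26.5 − (1/3)·19.6875 = 19.9375.

19.6875, 19.9375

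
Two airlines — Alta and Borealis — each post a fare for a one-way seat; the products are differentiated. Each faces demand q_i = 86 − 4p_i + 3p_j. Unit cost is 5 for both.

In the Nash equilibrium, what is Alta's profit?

Alta's profit: π = (p_{Alta} − 5)(86 − 4p_{Alta} + 3p_{Borealis}).
∂π/∂p_{Alta} = 106 − 8p_{Alta} + 3p_{Borealis} = 0 ⇒ p_{Alta} = 13.25 + 0.375p_{Borealis}.
The game is symmetric, so in equilibrium p_{Borealis} = p_{Alta}: the reaction function gives 0.625p_{Alta} = 13.25, hence p_{Alta} = 21.2.
q_{Alta} = 86 − 4·21.2 + 3·21.2 = 64.8.
Profit = (21.2 − 5)·64.8 = 1049.76.

1049.76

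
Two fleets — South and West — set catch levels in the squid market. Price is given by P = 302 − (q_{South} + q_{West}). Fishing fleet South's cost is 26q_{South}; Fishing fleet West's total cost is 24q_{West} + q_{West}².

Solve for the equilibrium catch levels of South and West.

Fishing fleet South's profit: π = q_{South}(302 − (q_{South} + q_{West})) − 26q_{South}.
∂π/∂q_{South} = 276 − 2q_{South} − q_{West} = 0, so q_{South} = 138 − 0.5q_{West}.
For West: ∂π/∂q_{West} = 278 − 4q_{West} − q_{South} = 0 ⇒ q_{West} = 69.5 − 0.25q_{South}.
Solving the two reaction functions simultaneously: (1 − (−0.5)(−0.25))q_{South} = 138 − 0.5·69.5, so 0.875q_{South} = 103.25 and q_{South} = 118.
Then q_{West} = 69.5 − 0.25·118 = 40.

118, 40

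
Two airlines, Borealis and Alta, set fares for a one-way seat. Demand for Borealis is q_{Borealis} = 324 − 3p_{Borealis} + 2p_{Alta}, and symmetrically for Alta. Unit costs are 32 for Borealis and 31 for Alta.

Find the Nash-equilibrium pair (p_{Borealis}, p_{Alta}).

Borealis's profit: π = (p_{Borealis} − 32)(324 − 3p_{Borealis} + 2p_{Alta}).
∂π/∂p_{Borealis} = 420 − 6p_{Borealis} + 2p_{Alta} = 0 ⇒ p_{Borealis} = 70 + (1/3)p_{Alta}.
Similarly p_{Alta} = 69.5 + (1/3)p_{Borealis}.
Substituting the second reaction function into the first: p_{Borealis} = 70 + (1/3)(69.5 + (1/3)p_{Borealis}), which gives (8/9)p_{Borealis} = 559/6 ⇒ p_{Borealis} = 104.8125.
Then p_{Alta} = 69.5 + (1/3)·104.8125 = 104.4375.

104.8125, 104.4375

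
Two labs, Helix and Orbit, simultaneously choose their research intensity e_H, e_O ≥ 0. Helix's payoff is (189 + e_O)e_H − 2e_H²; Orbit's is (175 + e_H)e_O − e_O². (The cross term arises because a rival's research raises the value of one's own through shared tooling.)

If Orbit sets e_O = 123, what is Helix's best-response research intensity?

78

Expanding Helix's payoff: 189e_H + e_Oe_H − 2e_H².
∂π/∂e_H = 189 + e_O − 4e_H = 0, so e_H = 47.25 + 0.25e_O.
At e_O = 123: e_H = 47.25 + 0.25·123 = 78.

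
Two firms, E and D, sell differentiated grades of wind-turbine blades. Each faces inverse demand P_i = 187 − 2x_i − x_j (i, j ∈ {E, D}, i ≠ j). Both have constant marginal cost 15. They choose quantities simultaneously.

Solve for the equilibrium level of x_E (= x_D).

Firm E's profit: π = x_E(187 − 2x_E − x_D) − 15x_E.
∂π/∂x_E = 172 − 4x_E − x_D = 0 ⇒ x_E = 43 − 0.25x_D.
Setting x_E = x_D in the reaction function: x_E = 43 − 0.25x_E, so x_E = 43 / 1.25 = 34.4.

34.4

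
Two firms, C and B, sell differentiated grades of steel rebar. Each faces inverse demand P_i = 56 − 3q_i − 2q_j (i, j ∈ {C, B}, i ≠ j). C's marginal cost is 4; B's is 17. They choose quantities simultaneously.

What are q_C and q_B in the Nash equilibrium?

7.3125, 4.0625

Firm C's profit: π = q_C(56 − 3q_C − 2q_B) − 4q_C.
∂π/∂q_C = 52 − 6q_C − 2q_B = 0 ⇒ q_C = 26/3 − (1/3)q_B.
Similarly q_B = 6.5 − (1/3)q_C.
Substituting the second reaction function into the first: q_C = 26/3 − (1/3)(6.5 − (1/3)q_C), which gives (8/9)q_C = 6.5 ⇒ q_C = 7.3125.
Then q_B = 6.5 − (1/3)·7.3125 = 4.0625.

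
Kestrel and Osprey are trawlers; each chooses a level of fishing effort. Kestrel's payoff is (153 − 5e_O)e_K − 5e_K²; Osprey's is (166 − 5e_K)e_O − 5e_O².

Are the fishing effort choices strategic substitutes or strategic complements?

Expanding Kestrel's payoff: 153e_K − 5e_Oe_K − 5e_K².
∂π/∂e_K = 153 − 5e_O − 10e_K = 0, so e_K = 15.3 − 0.5e_O.
The best-response slope de_K/de_O = −0.5 < 0: the reaction function is downward-sloping, so the choices are strategic substitutes.

strategic substitutes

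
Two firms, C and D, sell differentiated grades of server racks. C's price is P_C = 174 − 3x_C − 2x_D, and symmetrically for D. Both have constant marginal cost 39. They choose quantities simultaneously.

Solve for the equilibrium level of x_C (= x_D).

Firm C's profit: π = x_C(174 − 3x_C − 2x_D) − 39x_C.
∂π/∂x_C = 135 − 6x_C − 2x_D = 0 ⇒ x_C = 22.5 − (1/3)x_D.
The game is symmetric, so in equilibrium x_D = x_C: the reaction function gives (4/3)x_C = 22.5, hence x_C = 16.875.

16.875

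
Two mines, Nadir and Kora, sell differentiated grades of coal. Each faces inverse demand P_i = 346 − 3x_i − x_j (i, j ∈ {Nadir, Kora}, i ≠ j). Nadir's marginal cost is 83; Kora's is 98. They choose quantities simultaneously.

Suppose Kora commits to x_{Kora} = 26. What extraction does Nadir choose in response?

39.5

Mine Nadir's profit: π = x_{Nadir}(346 − 3x_{Nadir} − x_{Kora}) − 83x_{Nadir}.
∂π/∂x_{Nadir} = 263 − 6x_{Nadir} − x_{Kora} = 0 ⇒ x_{Nadir} = 263/6 − (1/6)x_{Kora}.
At x_{Kora} = 26: x_{Nadir} = 263/6 − (1/6)·26 = 39.5.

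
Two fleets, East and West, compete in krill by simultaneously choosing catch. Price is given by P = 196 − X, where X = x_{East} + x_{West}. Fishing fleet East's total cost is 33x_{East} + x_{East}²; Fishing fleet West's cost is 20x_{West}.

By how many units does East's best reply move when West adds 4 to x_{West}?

Fishing fleet East's profit: π = x_{East}(196 − (x_{East} + x_{West})) − 33x_{East} − x_{East}².
∂π/∂x_{East} = 163 − 4x_{East} − x_{West} = 0, so x_{East} = 40.75 − 0.25x_{West}.
The reaction-function slope is −0.25, so a 4-unit rise in x_{West} moves x_{East} by −0.25 × 4 = −1. East's best response falls — the actions are strategic substitutes.

-1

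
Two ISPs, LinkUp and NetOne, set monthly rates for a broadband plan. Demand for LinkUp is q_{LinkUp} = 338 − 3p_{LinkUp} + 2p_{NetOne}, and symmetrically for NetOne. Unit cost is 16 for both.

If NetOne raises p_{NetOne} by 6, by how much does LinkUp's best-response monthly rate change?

LinkUp's profit: π = (p_{LinkUp} − 16)(338 − 3p_{LinkUp} + 2p_{NetOne}).
∂π/∂p_{LinkUp} = 386 − 6p_{LinkUp} + 2p_{NetOne} = 0 ⇒ p_{LinkUp} = 193/3 + (1/3)p_{NetOne}.
The reaction-function slope is 1/3, so a 6-unit rise in p_{NetOne} moves p_{LinkUp} by 1/3 × 6 = 2. LinkUp's best response rises — the actions are strategic complements.

2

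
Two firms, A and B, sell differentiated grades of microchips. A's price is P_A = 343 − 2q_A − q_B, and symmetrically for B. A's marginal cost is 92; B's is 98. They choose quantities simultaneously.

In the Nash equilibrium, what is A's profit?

Firm A's profit: π = q_A(343 − 2q_A − q_B) − 92q_A.
∂π/∂q_A = 251 − 4q_A − q_B = 0 ⇒ q_A = 62.75 − 0.25q_B.
Similarly q_B = 61.25 − 0.25q_A.
Plugging q_B into A's best response: q_A = 62.75 − 0.25(61.25 − 0.25q_A) ⇒ 0.9375q_A = 47.4375, so q_A = 50.6.
Then q_B = 61.25 − 0.25·50.6 = 48.6.
P_A = 343 − 2·50.6 − 48.6 = 193.2.
Profit = (193.2 − 92)·50.6 = 5120.72.

5120.72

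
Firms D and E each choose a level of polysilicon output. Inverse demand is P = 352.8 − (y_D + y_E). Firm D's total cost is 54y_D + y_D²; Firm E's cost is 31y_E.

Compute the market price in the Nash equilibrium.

172.2

Firm D's profit: π = y_D(352.8 − (y_D + y_E)) − 54y_D − y_D².
∂π/∂y_D = 298.8 − 4y_D − y_E = 0, so y_D = 74.7 − 0.25y_E.
For E: ∂π/∂y_E = 321.8 − 2y_E − y_D = 0 ⇒ y_E = 160.9 − 0.5y_D.
Substituting the second reaction function into the first: y_D = 74.7 − 0.25(160.9 − 0.5y_D), which gives 0.875y_D = 34.475 ⇒ y_D = 39.4.
Then y_E = 160.9 − 0.5·39.4 = 141.2.
Equilibrium price: P = 352.8 − 180.6 = 172.2.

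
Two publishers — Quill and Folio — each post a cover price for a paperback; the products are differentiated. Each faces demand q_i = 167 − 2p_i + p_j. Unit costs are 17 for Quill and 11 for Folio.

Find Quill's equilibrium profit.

Quill's profit: π = (p_{Quill} − 17)(167 − 2p_{Quill} + p_{Folio}).
∂π/∂p_{Quill} = 201 − 4p_{Quill} + p_{Folio} = 0 ⇒ p_{Quill} = 50.25 + 0.25p_{Folio}.
Similarly p_{Folio} = 47.25 + 0.25p_{Quill}.
Solving the two reaction functions simultaneously: (1 − (0.25)(0.25))p_{Quill} = 50.25 + 0.25·47.25, so 0.9375p_{Quill} = 62.0625 and p_{Quill} = 66.2.
Then p_{Folio} = 47.25 + 0.25·66.2 = 63.8.
q_{Quill} = 167 − 2·66.2 + 63.8 = 98.4.
Profit = (66.2 − 17)·98.4 = 4841.28.

4841.28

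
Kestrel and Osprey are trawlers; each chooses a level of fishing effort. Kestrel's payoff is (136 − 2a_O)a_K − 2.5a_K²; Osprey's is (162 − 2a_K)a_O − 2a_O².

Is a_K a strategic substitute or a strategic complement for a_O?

Expanding Kestrel's payoff: 136a_K − 2a_Oa_K − 2.5a_K².
∂π/∂a_K = 136 − 2a_O − 5a_K = 0, so a_K = 27.2 − 0.4a_O.
The best-response slope da_K/da_O = −0.4 < 0: the reaction function is downward-sloping, so the choices are strategic substitutes.

strategic substitutes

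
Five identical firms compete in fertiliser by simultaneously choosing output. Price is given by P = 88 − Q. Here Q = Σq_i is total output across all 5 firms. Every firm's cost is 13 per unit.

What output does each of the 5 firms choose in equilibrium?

A representative firm's profit is π_i = q_i(88 − Q) − 13q_i, with Q = q_i + Σ_{j≠i} q_j.
First-order condition: 75 − 2q_i − Σ_{j≠i} q_j = 0.
With identical firms, set every q_j = q: then 75 − 2q − 4q = 0, i.e. q = 75/6 = 12.5.

12.5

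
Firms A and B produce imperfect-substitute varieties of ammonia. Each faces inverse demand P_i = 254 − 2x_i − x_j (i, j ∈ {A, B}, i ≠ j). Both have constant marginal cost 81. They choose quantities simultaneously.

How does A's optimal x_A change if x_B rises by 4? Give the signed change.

Firm A's profit: π = x_A(254 − 2x_A − x_B) − 81x_A.
∂π/∂x_A = 173 − 4x_A − x_B = 0 ⇒ x_A = 43.25 − 0.25x_B.
The reaction-function slope is −0.25, so a 4-unit rise in x_B moves x_A by −0.25 × 4 = −1. A's best response falls — the actions are strategic substitutes.

-1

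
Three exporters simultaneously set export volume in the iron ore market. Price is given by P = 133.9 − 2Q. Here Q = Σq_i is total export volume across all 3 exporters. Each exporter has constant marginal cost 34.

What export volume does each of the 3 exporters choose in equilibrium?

12.4875

A representative exporter's profit is π_i = q_i(133.9 − 2Q) − 34q_i, with Q = q_i + Σ_{j≠i} q_j.
First-order condition: 99.9 − 4q_i − 2Σ_{j≠i} q_j = 0.
Imposing symmetry (q_j = q for all j) turns Σ_{j≠i} q_j into 2q, so 99.9 = 8q and q = 12.4875.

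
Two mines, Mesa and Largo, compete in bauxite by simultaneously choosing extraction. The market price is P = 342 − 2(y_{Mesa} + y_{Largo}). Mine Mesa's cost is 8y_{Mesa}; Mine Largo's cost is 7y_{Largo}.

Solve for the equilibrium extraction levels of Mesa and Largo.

55.5, 56

Mine Mesa's profit: π = y_{Mesa}(342 − 2(y_{Mesa} + y_{Largo})) − 8y_{Mesa}.
∂π/∂y_{Mesa} = 334 − 4y_{Mesa} − 2y_{Largo} = 0, so y_{Mesa} = 83.5 − 0.5y_{Largo}.
By the same steps for Largo: y_{Largo} = 83.75 − 0.5y_{Mesa}.
Plugging y_{Largo} into Mesa's best response: y_{Mesa} = 83.5 − 0.5(83.75 − 0.5y_{Mesa}) ⇒ 0.75y_{Mesa} = 41.625, so y_{Mesa} = 55.5.
Then y_{Largo} = 83.75 − 0.5·55.5 = 56.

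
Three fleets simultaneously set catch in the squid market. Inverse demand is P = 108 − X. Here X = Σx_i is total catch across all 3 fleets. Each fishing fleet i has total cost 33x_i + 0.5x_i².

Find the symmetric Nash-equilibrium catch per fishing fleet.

A representative fishing fleet's profit is π_i = x_i(108 − X) − 33x_i − 0.5x_i², with X = x_i + Σ_{j≠i} x_j.
First-order condition: 75 − 3x_i − Σ_{j≠i} x_j = 0.
In a symmetric equilibrium every fishing fleet chooses the same x, so Σ_{j≠i} x_j = 2x. The condition becomes 75 − 5x = 0, giving x = 75/5 = 15.

15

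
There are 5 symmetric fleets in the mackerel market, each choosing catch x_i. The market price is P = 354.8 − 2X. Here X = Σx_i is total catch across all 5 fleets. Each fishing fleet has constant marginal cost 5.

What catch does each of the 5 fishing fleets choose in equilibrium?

A representative fishing fleet's profit is π_i = x_i(354.8 − 2X) − 5x_i, with X = x_i + Σ_{j≠i} x_j.
First-order condition: 349.8 − 4x_i − 2Σ_{j≠i} x_j = 0.
Imposing symmetry (x_j = x for all j) turns Σ_{j≠i} x_j into 4x, so 349.8 = 12x and x = 29.15.

29.15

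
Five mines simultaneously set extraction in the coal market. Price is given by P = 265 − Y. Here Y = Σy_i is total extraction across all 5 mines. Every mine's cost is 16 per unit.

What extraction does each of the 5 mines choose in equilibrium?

41.5

A representative mine's profit is π_i = y_i(265 − Y) − 16y_i, with Y = y_i + Σ_{j≠i} y_j.
First-order condition: 249 − 2y_i − Σ_{j≠i} y_j = 0.
In a symmetric equilibrium every mine chooses the same y, so Σ_{j≠i} y_j = 4y. The condition becomes 249 − 6y = 0, giving y = 249/6 = 41.5.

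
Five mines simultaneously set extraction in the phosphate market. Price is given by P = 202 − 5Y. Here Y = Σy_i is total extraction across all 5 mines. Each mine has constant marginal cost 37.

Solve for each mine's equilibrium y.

A representative mine's profit is π_i = y_i(202 − 5Y) − 37y_i, with Y = y_i + Σ_{j≠i} y_j.
First-order condition: 165 − 10y_i − 5Σ_{j≠i} y_j = 0.
With identical mines, set every y_j = y: then 165 − 10y − 20y = 0, i.e. y = 165/30 = 5.5.

5.5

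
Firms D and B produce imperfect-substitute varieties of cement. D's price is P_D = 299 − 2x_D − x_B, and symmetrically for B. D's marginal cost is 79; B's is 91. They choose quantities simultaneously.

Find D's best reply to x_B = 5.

Firm D's profit: π = x_D(299 − 2x_D − x_B) − 79x_D.
∂π/∂x_D = 220 − 4x_D − x_B = 0 ⇒ x_D = 55 − 0.25x_B.
At x_B = 5: x_D = 55 − 0.25·5 = 53.75.

53.75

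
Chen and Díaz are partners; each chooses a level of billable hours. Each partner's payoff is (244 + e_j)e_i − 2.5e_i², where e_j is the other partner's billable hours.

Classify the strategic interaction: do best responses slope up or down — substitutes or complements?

strategic complements

Chen's payoff is (244 + e_D)e_C − 2.5e_C².
∂π/∂e_C = 244 + e_D − 5e_C = 0, so e_C = 48.8 + 0.2e_D.
The best-response slope de_C/de_D = 0.2 > 0: the reaction function is upward-sloping, so the choices are strategic complements.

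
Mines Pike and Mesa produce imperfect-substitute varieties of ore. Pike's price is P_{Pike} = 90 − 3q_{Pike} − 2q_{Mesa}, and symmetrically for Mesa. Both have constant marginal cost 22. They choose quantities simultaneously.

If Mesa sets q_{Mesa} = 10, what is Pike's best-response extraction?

8

Mine Pike's profit: π = q_{Pike}(90 − 3q_{Pike} − 2q_{Mesa}) − 22q_{Pike}.
∂π/∂q_{Pike} = 68 − 6q_{Pike} − 2q_{Mesa} = 0 ⇒ q_{Pike} = 34/3 − (1/3)q_{Mesa}.
At q_{Mesa} = 10: q_{Pike} = 34/3 − (1/3)·10 = 8.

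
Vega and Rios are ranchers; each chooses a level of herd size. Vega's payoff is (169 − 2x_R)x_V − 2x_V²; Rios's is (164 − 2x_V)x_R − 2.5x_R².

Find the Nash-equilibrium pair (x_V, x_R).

32.3125, 19.875

Expanding Vega's payoff: 169x_V − 2x_Rx_V − 2x_V².
∂π/∂x_V = 169 − 2x_R − 4x_V = 0, so x_V = 42.25 − 0.5x_R.
Likewise for Rios: x_R = 32.8 − 0.4x_V.
Substituting the second reaction function into the first: x_V = 42.25 − 0.5(32.8 − 0.4x_V), which gives 0.8x_V = 25.85 ⇒ x_V = 32.3125.
Then x_R = 32.8 − 0.4·32.3125 = 19.875.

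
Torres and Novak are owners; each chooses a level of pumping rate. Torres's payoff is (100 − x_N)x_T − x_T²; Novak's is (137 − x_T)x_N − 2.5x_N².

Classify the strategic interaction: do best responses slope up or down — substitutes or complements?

Expanding Torres's payoff: 100x_T − x_Nx_T − x_T².
∂π/∂x_T = 100 − x_N − 2x_T = 0, so x_T = 50 − 0.5x_N.
The best-response slope dx_T/dx_N = −0.5 < 0: the reaction function is downward-sloping, so the choices are strategic substitutes.

strategic substitutes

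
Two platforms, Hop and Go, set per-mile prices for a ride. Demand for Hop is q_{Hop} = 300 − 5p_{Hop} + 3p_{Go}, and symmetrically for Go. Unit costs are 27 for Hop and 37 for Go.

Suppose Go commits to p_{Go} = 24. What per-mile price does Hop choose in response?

50.7

Hop's profit: π = (p_{Hop} − 27)(300 − 5p_{Hop} + 3p_{Go}).
∂π/∂p_{Hop} = 435 − 10p_{Hop} + 3p_{Go} = 0 ⇒ p_{Hop} = 43.5 + 0.3p_{Go}.
At p_{Go} = 24: p_{Hop} = 43.5 + 0.3·24 = 50.7.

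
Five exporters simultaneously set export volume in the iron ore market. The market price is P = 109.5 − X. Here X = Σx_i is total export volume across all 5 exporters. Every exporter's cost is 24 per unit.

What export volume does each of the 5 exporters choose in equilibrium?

14.25

A representative exporter's profit is π_i = x_i(109.5 − X) − 24x_i, with X = x_i + Σ_{j≠i} x_j.
First-order condition: 85.5 − 2x_i − Σ_{j≠i} x_j = 0.
In a symmetric equilibrium every exporter chooses the same x, so Σ_{j≠i} x_j = 4x. The condition becomes 85.5 − 6x = 0, giving x = 85.5/6 = 14.25.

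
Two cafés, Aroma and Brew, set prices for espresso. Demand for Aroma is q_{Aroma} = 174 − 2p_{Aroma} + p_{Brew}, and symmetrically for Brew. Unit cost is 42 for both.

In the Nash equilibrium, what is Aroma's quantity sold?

Aroma's profit: π = (p_{Aroma} − 42)(174 − 2p_{Aroma} + p_{Brew}).
∂π/∂p_{Aroma} = 258 − 4p_{Aroma} + p_{Brew} = 0 ⇒ p_{Aroma} = 64.5 + 0.25p_{Brew}.
Setting p_{Aroma} = p_{Brew} in the reaction function: p_{Aroma} = 64.5 + 0.25p_{Aroma}, so p_{Aroma} = 64.5 / 0.75 = 86.
q_{Aroma} = 174 − 2·86 + 86 = 88.

88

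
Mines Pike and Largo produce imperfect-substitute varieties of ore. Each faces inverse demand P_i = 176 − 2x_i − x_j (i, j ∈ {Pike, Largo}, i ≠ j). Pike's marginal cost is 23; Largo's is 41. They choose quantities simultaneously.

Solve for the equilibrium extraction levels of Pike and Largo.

Mine Pike's profit: π = x_{Pike}(176 − 2x_{Pike} − x_{Largo}) − 23x_{Pike}.
∂π/∂x_{Pike} = 153 − 4x_{Pike} − x_{Largo} = 0 ⇒ x_{Pike} = 38.25 − 0.25x_{Largo}.
Similarly x_{Largo} = 33.75 − 0.25x_{Pike}.
Substituting the second reaction function into the first: x_{Pike} = 38.25 − 0.25(33.75 − 0.25x_{Pike}), which gives 0.9375x_{Pike} = 29.8125 ⇒ x_{Pike} = 31.8.
Then x_{Largo} = 33.75 − 0.25·31.8 = 25.8.

31.8, 25.8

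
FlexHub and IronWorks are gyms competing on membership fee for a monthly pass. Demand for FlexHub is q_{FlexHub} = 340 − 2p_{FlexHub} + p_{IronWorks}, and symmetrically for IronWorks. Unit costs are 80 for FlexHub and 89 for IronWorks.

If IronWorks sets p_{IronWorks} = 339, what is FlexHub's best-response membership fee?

FlexHub's profit: π = (p_{FlexHub} − 80)(340 − 2p_{FlexHub} + p_{IronWorks}).
∂π/∂p_{FlexHub} = 500 − 4p_{FlexHub} + p_{IronWorks} = 0 ⇒ p_{FlexHub} = 125 + 0.25p_{IronWorks}.
At p_{IronWorks} = 339: p_{FlexHub} = 125 + 0.25·339 = 209.75.

209.75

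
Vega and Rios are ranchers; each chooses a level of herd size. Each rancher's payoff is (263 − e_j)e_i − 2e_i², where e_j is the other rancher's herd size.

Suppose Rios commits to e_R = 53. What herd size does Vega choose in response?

52.5

Vega's payoff is (263 − e_R)e_V − 2e_V².
∂π/∂e_V = 263 − e_R − 4e_V = 0, so e_V = 65.75 − 0.25e_R.
At e_R = 53: e_V = 65.75 − 0.25·53 = 52.5.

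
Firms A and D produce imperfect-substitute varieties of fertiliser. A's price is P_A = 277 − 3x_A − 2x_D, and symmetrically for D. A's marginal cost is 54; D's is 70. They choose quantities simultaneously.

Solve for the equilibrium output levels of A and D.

Firm A's profit: π = x_A(277 − 3x_A − 2x_D) − 54x_A.
∂π/∂x_A = 223 − 6x_A − 2x_D = 0 ⇒ x_A = 223/6 − (1/3)x_D.
Similarly x_D = 34.5 − (1/3)x_A.
Substituting the second reaction function into the first: x_A = 223/6 − (1/3)(34.5 − (1/3)x_A), which gives (8/9)x_A = 77/3 ⇒ x_A = 28.875.
Then x_D = 34.5 − (1/3)·28.875 = 24.875.

28.875, 24.875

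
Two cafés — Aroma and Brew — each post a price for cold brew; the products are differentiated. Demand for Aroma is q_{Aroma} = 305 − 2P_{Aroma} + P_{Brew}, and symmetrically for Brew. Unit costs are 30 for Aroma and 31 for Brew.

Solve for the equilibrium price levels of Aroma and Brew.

121.8, 122.2

Aroma's profit: π = (P_{Aroma} − 30)(305 − 2P_{Aroma} + P_{Brew}).
∂π/∂P_{Aroma} = 365 − 4P_{Aroma} + P_{Brew} = 0 ⇒ P_{Aroma} = 91.25 + 0.25P_{Brew}.
Similarly P_{Brew} = 91.75 + 0.25P_{Aroma}.
Plugging P_{Brew} into Aroma's best response: P_{Aroma} = 91.25 + 0.25(91.75 + 0.25P_{Aroma}) ⇒ 0.9375P_{Aroma} = 114.1875, so P_{Aroma} = 121.8.
Then P_{Brew} = 91.75 + 0.25·121.8 = 122.2.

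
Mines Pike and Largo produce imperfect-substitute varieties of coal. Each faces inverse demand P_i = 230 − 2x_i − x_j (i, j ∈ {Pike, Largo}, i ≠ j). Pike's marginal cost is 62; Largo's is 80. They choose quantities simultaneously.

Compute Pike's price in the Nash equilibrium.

131.6

Mine Pike's profit: π = x_{Pike}(230 − 2x_{Pike} − x_{Largo}) − 62x_{Pike}.
∂π/∂x_{Pike} = 168 − 4x_{Pike} − x_{Largo} = 0 ⇒ x_{Pike} = 42 − 0.25x_{Largo}.
Similarly x_{Largo} = 37.5 − 0.25x_{Pike}.
Solving the two reaction functions simultaneously: (1 − (−0.25)(−0.25))x_{Pike} = 42 − 0.25·37.5, so 0.9375x_{Pike} = 32.625 and x_{Pike} = 34.8.
Then x_{Largo} = 37.5 − 0.25·34.8 = 28.8.
P_{Pike} = 230 − 2·34.8 − 28.8 = 131.6.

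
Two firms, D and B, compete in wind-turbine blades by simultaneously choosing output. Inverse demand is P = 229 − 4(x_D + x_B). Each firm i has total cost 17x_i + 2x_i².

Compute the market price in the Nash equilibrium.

Firm D's profit: π = x_D(229 − 4(x_D + x_B)) − 17x_D − 2x_D².
∂π/∂x_D = 212 − 12x_D − 4x_B = 0, so x_D = 53/3 − (1/3)x_B.
The game is symmetric, so in equilibrium x_B = x_D: the reaction function gives (4/3)x_D = 53/3, hence x_D = 13.25.
Equilibrium price: P = 229 − 4·26.5 = 123.

123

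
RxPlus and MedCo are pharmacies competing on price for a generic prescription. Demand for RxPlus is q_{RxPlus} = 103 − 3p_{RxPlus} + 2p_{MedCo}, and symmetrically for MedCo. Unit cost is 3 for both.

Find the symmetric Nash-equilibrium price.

RxPlus's profit: π = (p_{RxPlus} − 3)(103 − 3p_{RxPlus} + 2p_{MedCo}).
∂π/∂p_{RxPlus} = 112 − 6p_{RxPlus} + 2p_{MedCo} = 0 ⇒ p_{RxPlus} = 56/3 + (1/3)p_{MedCo}.
The game is symmetric, so in equilibrium p_{MedCo} = p_{RxPlus}: the reaction function gives (2/3)p_{RxPlus} = 56/3, hence p_{RxPlus} = 28.

28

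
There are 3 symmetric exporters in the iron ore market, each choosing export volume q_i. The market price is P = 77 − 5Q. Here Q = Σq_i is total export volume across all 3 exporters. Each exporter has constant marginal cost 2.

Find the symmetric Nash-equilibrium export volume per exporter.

3.75

A representative exporter's profit is π_i = q_i(77 − 5Q) − 2q_i, with Q = q_i + Σ_{j≠i} q_j.
First-order condition: 75 − 10q_i − 5Σ_{j≠i} q_j = 0.
Imposing symmetry (q_j = q for all j) turns Σ_{j≠i} q_j into 2q, so 75 = 20q and q = 3.75.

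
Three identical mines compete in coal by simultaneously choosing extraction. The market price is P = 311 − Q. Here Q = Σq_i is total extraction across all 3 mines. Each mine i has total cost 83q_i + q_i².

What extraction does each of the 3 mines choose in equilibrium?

A representative mine's profit is π_i = q_i(311 − Q) − 83q_i − q_i², with Q = q_i + Σ_{j≠i} q_j.
First-order condition: 228 − 4q_i − Σ_{j≠i} q_j = 0.
In a symmetric equilibrium every mine chooses the same q, so Σ_{j≠i} q_j = 2q. The condition becomes 228 − 6q = 0, giving q = 228/6 = 38.

38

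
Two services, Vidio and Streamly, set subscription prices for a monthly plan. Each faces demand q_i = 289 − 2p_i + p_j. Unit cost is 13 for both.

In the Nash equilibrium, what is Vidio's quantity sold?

184

Vidio's profit: π = (p_{Vidio} − 13)(289 − 2p_{Vidio} + p_{Streamly}).
∂π/∂p_{Vidio} = 315 − 4p_{Vidio} + p_{Streamly} = 0 ⇒ p_{Vidio} = 78.75 + 0.25p_{Streamly}.
By symmetry p_{Streamly} = p_{Vidio}; substituting into the reaction function, 0.75p_{Vidio} = 78.75 and p_{Vidio} = 105.
q_{Vidio} = 289 − 2·105 + 105 = 184.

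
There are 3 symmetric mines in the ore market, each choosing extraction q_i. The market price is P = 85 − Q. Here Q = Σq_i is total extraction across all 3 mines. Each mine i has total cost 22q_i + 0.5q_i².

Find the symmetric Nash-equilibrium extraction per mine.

A representative mine's profit is π_i = q_i(85 − Q) − 22q_i − 0.5q_i², with Q = q_i + Σ_{j≠i} q_j.
First-order condition: 63 − 3q_i − Σ_{j≠i} q_j = 0.
Imposing symmetry (q_j = q for all j) turns Σ_{j≠i} q_j into 2q, so 63 = 5q and q = 12.6.

12.6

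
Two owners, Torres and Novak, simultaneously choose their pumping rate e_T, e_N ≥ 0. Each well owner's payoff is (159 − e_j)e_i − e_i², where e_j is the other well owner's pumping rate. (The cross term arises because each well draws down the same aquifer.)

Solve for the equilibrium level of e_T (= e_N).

53

Torres's payoff is (159 − e_N)e_T − e_T².
∂π/∂e_T = 159 − e_N − 2e_T = 0, so e_T = 79.5 − 0.5e_N.
Setting e_T = e_N in the reaction function: e_T = 79.5 − 0.5e_T, so e_T = 79.5 / 1.5 = 53.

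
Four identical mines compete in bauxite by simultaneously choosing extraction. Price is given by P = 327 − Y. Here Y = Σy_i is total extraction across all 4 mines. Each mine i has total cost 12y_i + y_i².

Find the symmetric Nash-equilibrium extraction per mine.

45

A representative mine's profit is π_i = y_i(327 − Y) − 12y_i − y_i², with Y = y_i + Σ_{j≠i} y_j.
First-order condition: 315 − 4y_i − Σ_{j≠i} y_j = 0.
Imposing symmetry (y_j = y for all j) turns Σ_{j≠i} y_j into 3y, so 315 = 7y and y = 45.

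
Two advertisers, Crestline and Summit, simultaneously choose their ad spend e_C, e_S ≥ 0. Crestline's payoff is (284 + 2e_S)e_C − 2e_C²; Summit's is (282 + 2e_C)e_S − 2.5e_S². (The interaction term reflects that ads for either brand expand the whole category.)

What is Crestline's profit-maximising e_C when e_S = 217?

179.5

Expanding Crestline's payoff: 284e_C + 2e_Se_C − 2e_C².
∂π/∂e_C = 284 + 2e_S − 4e_C = 0, so e_C = 71 + 0.5e_S.
At e_S = 217: e_C = 71 + 0.5·217 = 179.5.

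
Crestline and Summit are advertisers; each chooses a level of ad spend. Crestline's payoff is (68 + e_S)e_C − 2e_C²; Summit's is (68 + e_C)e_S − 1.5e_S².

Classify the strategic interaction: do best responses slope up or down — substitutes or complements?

Expanding Crestline's payoff: 68e_C + e_Se_C − 2e_C².
∂π/∂e_C = 68 + e_S − 4e_C = 0, so e_C = 17 + 0.25e_S.
The best-response slope de_C/de_S = 0.25 > 0: the reaction function is upward-sloping, so the choices are strategic complements.

strategic complements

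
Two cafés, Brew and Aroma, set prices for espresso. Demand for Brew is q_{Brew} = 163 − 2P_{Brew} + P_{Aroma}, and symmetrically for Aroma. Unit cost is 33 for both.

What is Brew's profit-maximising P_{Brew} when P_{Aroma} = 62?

72.75

Brew's profit: π = (P_{Brew} − 33)(163 − 2P_{Brew} + P_{Aroma}).
∂π/∂P_{Brew} = 229 − 4P_{Brew} + P_{Aroma} = 0 ⇒ P_{Brew} = 57.25 + 0.25P_{Aroma}.
At P_{Aroma} = 62: P_{Brew} = 57.25 + 0.25·62 = 72.75.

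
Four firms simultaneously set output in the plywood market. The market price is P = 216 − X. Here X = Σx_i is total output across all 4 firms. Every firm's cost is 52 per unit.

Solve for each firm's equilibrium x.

32.8

A representative firm's profit is π_i = x_i(216 − X) − 52x_i, with X = x_i + Σ_{j≠i} x_j.
First-order condition: 164 − 2x_i − Σ_{j≠i} x_j = 0.
Imposing symmetry (x_j = x for all j) turns Σ_{j≠i} x_j into 3x, so 164 = 5x and x = 32.8.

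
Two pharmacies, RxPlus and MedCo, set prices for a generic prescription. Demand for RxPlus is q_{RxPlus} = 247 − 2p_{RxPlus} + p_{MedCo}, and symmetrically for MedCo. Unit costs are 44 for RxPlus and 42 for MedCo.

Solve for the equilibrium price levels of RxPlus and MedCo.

RxPlus's profit: π = (p_{RxPlus} − 44)(247 − 2p_{RxPlus} + p_{MedCo}).
∂π/∂p_{RxPlus} = 335 − 4p_{RxPlus} + p_{MedCo} = 0 ⇒ p_{RxPlus} = 83.75 + 0.25p_{MedCo}.
Similarly p_{MedCo} = 82.75 + 0.25p_{RxPlus}.
Plugging p_{MedCo} into RxPlus's best response: p_{RxPlus} = 83.75 + 0.25(82.75 + 0.25p_{RxPlus}) ⇒ 0.9375p_{RxPlus} = 104.4375, so p_{RxPlus} = 111.4.
Then p_{MedCo} = 82.75 + 0.25·111.4 = 110.6.

111.4, 110.6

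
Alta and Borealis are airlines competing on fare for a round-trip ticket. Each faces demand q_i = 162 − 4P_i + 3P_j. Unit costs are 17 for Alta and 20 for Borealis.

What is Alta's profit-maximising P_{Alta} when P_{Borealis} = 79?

58.375

Alta's profit: π = (P_{Alta} − 17)(162 − 4P_{Alta} + 3P_{Borealis}).
∂π/∂P_{Alta} = 230 − 8P_{Alta} + 3P_{Borealis} = 0 ⇒ P_{Alta} = 28.75 + 0.375P_{Borealis}.
At P_{Borealis} = 79: P_{Alta} = 28.75 + 0.375·79 = 58.375.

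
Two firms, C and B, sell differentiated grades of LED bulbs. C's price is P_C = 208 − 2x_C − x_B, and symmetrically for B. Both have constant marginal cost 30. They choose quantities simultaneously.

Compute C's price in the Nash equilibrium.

101.2

Firm C's profit: π = x_C(208 − 2x_C − x_B) − 30x_C.
∂π/∂x_C = 178 − 4x_C − x_B = 0 ⇒ x_C = 44.5 − 0.25x_B.
By symmetry x_B = x_C; substituting into the reaction function, 1.25x_C = 44.5 and x_C = 35.6.
P_C = 208 − 2·35.6 − 35.6 = 101.2.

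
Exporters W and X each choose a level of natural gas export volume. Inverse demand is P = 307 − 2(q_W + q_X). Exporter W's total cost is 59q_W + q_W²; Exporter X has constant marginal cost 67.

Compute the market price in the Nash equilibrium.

Exporter W's profit: π = q_W(307 − 2(q_W + q_X)) − 59q_W − q_W².
∂π/∂q_W = 248 − 6q_W − 2q_X = 0, so q_W = 124/3 − (1/3)q_X.
For X: ∂π/∂q_X = 240 − 4q_X − 2q_W = 0 ⇒ q_X = 60 − 0.5q_W.
Solving the two reaction functions simultaneously: (1 − (−1/3)(−0.5))q_W = 124/3 − (1/3)·60, so (5/6)q_W = 64/3 and q_W = 25.6.
Then q_X = 60 − 0.5·25.6 = 47.2.
Equilibrium price: P = 307 − 2·72.8 = 161.4.

161.4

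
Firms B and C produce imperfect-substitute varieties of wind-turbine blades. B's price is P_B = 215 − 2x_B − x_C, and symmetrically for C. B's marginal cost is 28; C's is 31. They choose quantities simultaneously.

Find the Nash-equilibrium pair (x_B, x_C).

Firm B's profit: π = x_B(215 − 2x_B − x_C) − 28x_B.
∂π/∂x_B = 187 − 4x_B − x_C = 0 ⇒ x_B = 46.75 − 0.25x_C.
Similarly x_C = 46 − 0.25x_B.
Plugging x_C into B's best response: x_B = 46.75 − 0.25(46 − 0.25x_B) ⇒ 0.9375x_B = 35.25, so x_B = 37.6.
Then x_C = 46 − 0.25·37.6 = 36.6.

37.6, 36.6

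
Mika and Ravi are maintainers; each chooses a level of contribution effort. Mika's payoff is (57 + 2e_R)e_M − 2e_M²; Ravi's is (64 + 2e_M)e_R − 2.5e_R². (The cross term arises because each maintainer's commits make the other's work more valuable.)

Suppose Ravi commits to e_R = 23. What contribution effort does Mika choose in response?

Expanding Mika's payoff: 57e_M + 2e_Re_M − 2e_M².
∂π/∂e_M = 57 + 2e_R − 4e_M = 0, so e_M = 14.25 + 0.5e_R.
At e_R = 23: e_M = 14.25 + 0.5·23 = 25.75.

25.75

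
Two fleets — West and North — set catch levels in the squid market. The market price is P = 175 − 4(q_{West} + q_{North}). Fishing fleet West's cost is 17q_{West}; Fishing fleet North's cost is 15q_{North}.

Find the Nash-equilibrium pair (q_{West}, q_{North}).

13, 13.5

Fishing fleet West's profit: π = q_{West}(175 − 4(q_{West} + q_{North})) − 17q_{West}.
∂π/∂q_{West} = 158 − 8q_{West} − 4q_{North} = 0, so q_{West} = 19.75 − 0.5q_{North}.
By the same steps for North: q_{North} = 20 − 0.5q_{West}.
Solving the two reaction functions simultaneously: (1 − (−0.5)(−0.5))q_{West} = 19.75 − 0.5·20, so 0.75q_{West} = 9.75 and q_{West} = 13.
Then q_{North} = 20 − 0.5·13 = 13.5.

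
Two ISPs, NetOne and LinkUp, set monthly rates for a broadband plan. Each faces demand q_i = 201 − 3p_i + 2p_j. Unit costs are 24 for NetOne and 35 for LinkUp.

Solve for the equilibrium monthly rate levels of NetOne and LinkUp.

70.3125, 74.4375

NetOne's profit: π = (p_{NetOne} − 24)(201 − 3p_{NetOne} + 2p_{LinkUp}).
∂π/∂p_{NetOne} = 273 − 6p_{NetOne} + 2p_{LinkUp} = 0 ⇒ p_{NetOne} = 45.5 + (1/3)p_{LinkUp}.
Similarly p_{LinkUp} = 51 + (1/3)p_{NetOne}.
Plugging p_{LinkUp} into NetOne's best response: p_{NetOne} = 45.5 + (1/3)(51 + (1/3)p_{NetOne}) ⇒ (8/9)p_{NetOne} = 62.5, so p_{NetOne} = 70.3125.
Then p_{LinkUp} = 51 + (1/3)·70.3125 = 74.4375.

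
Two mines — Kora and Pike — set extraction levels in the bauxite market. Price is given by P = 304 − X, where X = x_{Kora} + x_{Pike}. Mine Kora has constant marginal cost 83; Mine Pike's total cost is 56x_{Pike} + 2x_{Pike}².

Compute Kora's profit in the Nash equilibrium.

9604

Mine Kora's profit: π = x_{Kora}(304 − (x_{Kora} + x_{Pike})) − 83x_{Kora}.
∂π/∂x_{Kora} = 221 − 2x_{Kora} − x_{Pike} = 0, so x_{Kora} = 110.5 − 0.5x_{Pike}.
For Pike: ∂π/∂x_{Pike} = 248 − 6x_{Pike} − x_{Kora} = 0 ⇒ x_{Pike} = 124/3 − (1/6)x_{Kora}.
Substituting the second reaction function into the first: x_{Kora} = 110.5 − 0.5(124/3 − (1/6)x_{Kora}), which gives (11/12)x_{Kora} = 539/6 ⇒ x_{Kora} = 98.
Then x_{Pike} = 124/3 − (1/6)·98 = 25.
Price P = 304 − 123 = 181.
Kora's profit: (181 − 83)·98 = 9604.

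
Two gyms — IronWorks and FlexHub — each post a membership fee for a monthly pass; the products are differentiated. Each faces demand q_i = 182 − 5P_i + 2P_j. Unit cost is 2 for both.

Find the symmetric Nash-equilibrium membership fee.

24

IronWorks's profit: π = (P_{IronWorks} − 2)(182 − 5P_{IronWorks} + 2P_{FlexHub}).
∂π/∂P_{IronWorks} = 192 − 10P_{IronWorks} + 2P_{FlexHub} = 0 ⇒ P_{IronWorks} = 19.2 + 0.2P_{FlexHub}.
By symmetry P_{FlexHub} = P_{IronWorks}; substituting into the reaction function, 0.8P_{IronWorks} = 19.2 and P_{IronWorks} = 24.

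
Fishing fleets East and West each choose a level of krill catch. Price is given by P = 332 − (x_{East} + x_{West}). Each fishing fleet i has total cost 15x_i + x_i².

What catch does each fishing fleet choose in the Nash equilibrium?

63.4

Fishing fleet East's profit: π = x_{East}(332 − (x_{East} + x_{West})) − 15x_{East} − x_{East}².
∂π/∂x_{East} = 317 − 4x_{East} − x_{West} = 0, so x_{East} = 79.25 − 0.25x_{West}.
The game is symmetric, so in equilibrium x_{West} = x_{East}: the reaction function gives 1.25x_{East} = 79.25, hence x_{East} = 63.4.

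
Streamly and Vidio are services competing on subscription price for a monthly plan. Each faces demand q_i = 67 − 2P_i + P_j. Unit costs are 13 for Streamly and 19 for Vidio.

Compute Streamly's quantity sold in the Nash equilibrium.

37.6

Streamly's profit: π = (P_{Streamly} − 13)(67 − 2P_{Streamly} + P_{Vidio}).
∂π/∂P_{Streamly} = 93 − 4P_{Streamly} + P_{Vidio} = 0 ⇒ P_{Streamly} = 23.25 + 0.25P_{Vidio}.
Similarly P_{Vidio} = 26.25 + 0.25P_{Streamly}.
Plugging P_{Vidio} into Streamly's best response: P_{Streamly} = 23.25 + 0.25(26.25 + 0.25P_{Streamly}) ⇒ 0.9375P_{Streamly} = 29.8125, so P_{Streamly} = 31.8.
Then P_{Vidio} = 26.25 + 0.25·31.8 = 34.2.
q_{Streamly} = 67 − 2·31.8 + 34.2 = 37.6.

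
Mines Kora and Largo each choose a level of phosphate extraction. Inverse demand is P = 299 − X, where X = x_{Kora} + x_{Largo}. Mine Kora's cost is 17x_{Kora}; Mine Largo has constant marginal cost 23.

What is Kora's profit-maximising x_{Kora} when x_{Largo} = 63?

Mine Kora's profit: π = x_{Kora}(299 − (x_{Kora} + x_{Largo})) − 17x_{Kora}.
∂π/∂x_{Kora} = 282 − 2x_{Kora} − x_{Largo} = 0, so x_{Kora} = 141 − 0.5x_{Largo}.
At x_{Largo} = 63: x_{Kora} = 141 − 0.5·63 = 109.5.

109.5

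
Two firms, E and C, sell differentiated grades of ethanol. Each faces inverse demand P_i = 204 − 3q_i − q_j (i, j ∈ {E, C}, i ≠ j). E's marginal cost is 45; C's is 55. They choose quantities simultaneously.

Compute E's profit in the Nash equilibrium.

1587

Firm E's profit: π = q_E(204 − 3q_E − q_C) − 45q_E.
∂π/∂q_E = 159 − 6q_E − q_C = 0 ⇒ q_E = 26.5 − (1/6)q_C.
Similarly q_C = 149/6 − (1/6)q_E.
Plugging q_C into E's best response: q_E = 26.5 − (1/6)(149/6 − (1/6)q_E) ⇒ (35/36)q_E = 805/36, so q_E = 23.
Then q_C = 149/6 − (1/6)·23 = 21.
P_E = 204 − 3·23 − 21 = 114.
Profit = (114 − 45)·23 = 1587.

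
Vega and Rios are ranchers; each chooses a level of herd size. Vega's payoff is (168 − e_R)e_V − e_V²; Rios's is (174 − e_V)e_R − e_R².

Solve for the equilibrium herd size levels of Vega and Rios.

Expanding Vega's payoff: 168e_V − e_Re_V − e_V².
∂π/∂e_V = 168 − e_R − 2e_V = 0, so e_V = 84 − 0.5e_R.
Likewise for Rios: e_R = 87 − 0.5e_V.
Plugging e_R into Vega's best response: e_V = 84 − 0.5(87 − 0.5e_V) ⇒ 0.75e_V = 40.5, so e_V = 54.
Then e_R = 87 − 0.5·54 = 60.

54, 60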